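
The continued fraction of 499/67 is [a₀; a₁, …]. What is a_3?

3

499 = 7·67 + 30   →  a_0 = 7
67 = 2·30 + 7   →  a_1 = 2
30 = 4·7 + 2   →  a_2 = 4
7 = 3·2 + 1   →  a_3 = 3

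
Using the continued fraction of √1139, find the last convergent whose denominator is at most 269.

9011/267

√1139 = [33; 1, 2, 1, 66, …] (period length 4).
Convergents:
  p_0/q_0 = 33/1
  p_1/q_1 = 34/1
  p_2/q_2 = 101/3
  p_3/q_3 = 135/4
  p_4/q_4 = 9011/267
  p_5/q_5 = 9146/271
q_4 = 267 ≤ 269 < 271 = q_5, so the answer is 9011/267.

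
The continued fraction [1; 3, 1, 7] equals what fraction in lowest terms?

39/31

Using pₖ = aₖpₖ₋₁ + pₖ₋₂ and qₖ = aₖqₖ₋₁ + qₖ₋₂:
  k=0: a=1, p=1, q=1
  k=1: a=3, p=4, q=3
  k=2: a=1, p=5, q=4
  k=3: a=7, p=39, q=31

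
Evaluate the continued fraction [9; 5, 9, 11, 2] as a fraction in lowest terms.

Fold from the inside: start with 2/1.
  11 + 1/2 = 23/2
  9 + 2/23 = 209/23
  5 + 23/209 = 1068/209
  9 + 209/1068 = 9821/1068

9821/1068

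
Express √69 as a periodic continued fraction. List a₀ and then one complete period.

a₀ = ⌊√69⌋ = 8.
With m₀=0, d₀=1 and mₖ₊₁ = dₖaₖ − mₖ, dₖ₊₁ = (n − mₖ₊₁²)/dₖ, aₖ₊₁ = ⌊(a₀+mₖ₊₁)/dₖ₊₁⌋:
  k=1: m=8, d=5, a=3
  k=2: m=7, d=4, a=3
  k=3: m=5, d=11, a=1
  k=4: m=6, d=3, a=4
  k=5: m=6, d=11, a=1
  k=6: m=5, d=4, a=3
  k=7: m=7, d=5, a=3
  k=8: m=8, d=1, a=16
d=1 and a=2a₀=16 at k=8, so the next step gives (m, d) = (8, 5) again — its k=1 value — and the period has length 8.

[8; 3, 3, 1, 4, 1, 3, 3, 16]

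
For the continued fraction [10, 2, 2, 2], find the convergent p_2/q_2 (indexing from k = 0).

Using pₖ = aₖpₖ₋₁ + pₖ₋₂, qₖ = aₖqₖ₋₁ + qₖ₋₂ (with p₋₁=1, p₋₂=0, q₋₁=0, q₋₂=1):
  k=0: a=10, p=10, q=1
  k=1: a=2, p=21, q=2
  k=2: a=2, p=52, q=5

52/5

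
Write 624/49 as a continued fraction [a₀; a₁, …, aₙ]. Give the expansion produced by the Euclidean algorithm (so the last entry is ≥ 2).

624 = 12*49 + 36
49 = 1*36 + 13
36 = 2*13 + 10
13 = 1*10 + 3
10 = 3*3 + 1
3 = 3*1 + 0  (stop)
So 624/49 = [12; 1, 2, 1, 3, 3].

[12; 1, 2, 1, 3, 3]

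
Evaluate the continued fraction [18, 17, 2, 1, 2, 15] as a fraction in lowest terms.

Fold from the inside: start with 15/1.
  2 + 1/15 = 31/15
  1 + 15/31 = 46/31
  2 + 31/46 = 123/46
  17 + 46/123 = 2137/123
  18 + 123/2137 = 38589/2137

38589/2137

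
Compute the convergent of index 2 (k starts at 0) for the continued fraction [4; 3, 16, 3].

Using pₖ = aₖpₖ₋₁ + pₖ₋₂, qₖ = aₖqₖ₋₁ + qₖ₋₂ (with p₋₁=1, p₋₂=0, q₋₁=0, q₋₂=1):
  k=0: a=4, p=4, q=1
  k=1: a=3, p=13, q=3
  k=2: a=16, p=212, q=49

212/49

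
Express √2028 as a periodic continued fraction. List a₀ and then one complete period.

[45; 30, 90]

a₀ = ⌊√2028⌋ = 45.
With m₀=0, d₀=1 and mₖ₊₁ = dₖaₖ − mₖ, dₖ₊₁ = (n − mₖ₊₁²)/dₖ, aₖ₊₁ = ⌊(a₀+mₖ₊₁)/dₖ₊₁⌋:
  k=1: m=45, d=3, a=30
  k=2: m=45, d=1, a=90
d=1 and a=2a₀=90 at k=2, so the next step gives (m, d) = (45, 3) again — its k=1 value — and the period has length 2.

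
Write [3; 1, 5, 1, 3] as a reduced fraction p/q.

Using pₖ = aₖpₖ₋₁ + pₖ₋₂ and qₖ = aₖqₖ₋₁ + qₖ₋₂:
  k=0: a=3, p=3, q=1
  k=1: a=1, p=4, q=1
  k=2: a=5, p=23, q=6
  k=3: a=1, p=27, q=7
  k=4: a=3, p=104, q=27

104/27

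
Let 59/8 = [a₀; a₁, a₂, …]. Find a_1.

2

59 = 7·8 + 3   →  a_0 = 7
8 = 2·3 + 2   →  a_1 = 2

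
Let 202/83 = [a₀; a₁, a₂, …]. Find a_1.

2

202 = 2·83 + 36   →  a_0 = 2
83 = 2·36 + 11   →  a_1 = 2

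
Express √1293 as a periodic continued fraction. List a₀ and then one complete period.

[35; 1, 22, 1, 70]

a₀ = ⌊√1293⌋ = 35.
With m₀=0, d₀=1 and mₖ₊₁ = dₖaₖ − mₖ, dₖ₊₁ = (n − mₖ₊₁²)/dₖ, aₖ₊₁ = ⌊(a₀+mₖ₊₁)/dₖ₊₁⌋:
  k=1: m=35, d=68, a=1
  k=2: m=33, d=3, a=22
  k=3: m=33, d=68, a=1
  k=4: m=35, d=1, a=70
d=1 and a=2a₀=70 at k=4, so the next step gives (m, d) = (35, 68) again — its k=1 value — and the period has length 4.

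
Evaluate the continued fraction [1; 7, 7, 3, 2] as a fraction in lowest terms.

415/364

Fold from the inside: start with 2/1.
  3 + 1/2 = 7/2
  7 + 2/7 = 51/7
  7 + 7/51 = 364/51
  1 + 51/364 = 415/364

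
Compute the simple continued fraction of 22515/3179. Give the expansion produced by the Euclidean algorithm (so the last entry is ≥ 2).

22515 = 7·3179 + 262
3179 = 12·262 + 35
262 = 7·35 + 17
35 = 2·17 + 1
17 = 17·1 + 0  (stop)
So 22515/3179 = [7; 12, 7, 2, 17].

[7; 12, 7, 2, 17]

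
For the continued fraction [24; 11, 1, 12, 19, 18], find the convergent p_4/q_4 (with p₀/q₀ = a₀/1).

71216/2957

Using pₖ = aₖpₖ₋₁ + pₖ₋₂, qₖ = aₖqₖ₋₁ + qₖ₋₂ (with p₋₁=1, p₋₂=0, q₋₁=0, q₋₂=1):
  k=0: a=24, p=24, q=1
  k=1: a=11, p=265, q=11
  k=2: a=1, p=289, q=12
  k=3: a=12, p=3733, q=155
  k=4: a=19, p=71216, q=2957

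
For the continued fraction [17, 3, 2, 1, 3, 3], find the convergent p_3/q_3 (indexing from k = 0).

173/10

Using pₖ = aₖpₖ₋₁ + pₖ₋₂, qₖ = aₖqₖ₋₁ + qₖ₋₂ (with p₋₁=1, p₋₂=0, q₋₁=0, q₋₂=1):
  k=0: a=17, p=17, q=1
  k=1: a=3, p=52, q=3
  k=2: a=2, p=121, q=7
  k=3: a=1, p=173, q=10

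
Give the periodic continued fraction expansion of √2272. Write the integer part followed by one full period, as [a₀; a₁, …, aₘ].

[47; 1, 1, 1, 94]

a₀ = ⌊√2272⌋ = 47.
With m₀=0, d₀=1 and mₖ₊₁ = dₖaₖ − mₖ, dₖ₊₁ = (n − mₖ₊₁²)/dₖ, aₖ₊₁ = ⌊(a₀+mₖ₊₁)/dₖ₊₁⌋:
  k=1: m=47, d=63, a=1
  k=2: m=16, d=32, a=1
  k=3: m=16, d=63, a=1
  k=4: m=47, d=1, a=94
d=1 and a=2a₀=94 at k=4, so the next step gives (m, d) = (47, 63) again — its k=1 value — and the period has length 4.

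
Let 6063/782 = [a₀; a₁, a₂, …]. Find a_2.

3

6063 = 7·782 + 589   →  a_0 = 7
782 = 1·589 + 193   →  a_1 = 1
589 = 3·193 + 10   →  a_2 = 3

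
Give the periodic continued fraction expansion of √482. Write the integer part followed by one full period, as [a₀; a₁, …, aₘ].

[21; 1, 20, 1, 42]

a₀ = ⌊√482⌋ = 21.
With m₀=0, d₀=1 and mₖ₊₁ = dₖaₖ − mₖ, dₖ₊₁ = (n − mₖ₊₁²)/dₖ, aₖ₊₁ = ⌊(a₀+mₖ₊₁)/dₖ₊₁⌋:
  k=1: m=21, d=41, a=1
  k=2: m=20, d=2, a=20
  k=3: m=20, d=41, a=1
  k=4: m=21, d=1, a=42
d=1 and a=2a₀=42 at k=4, so the next step gives (m, d) = (21, 41) again — its k=1 value — and the period has length 4.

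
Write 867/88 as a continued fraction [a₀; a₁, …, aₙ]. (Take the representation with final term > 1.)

[9; 1, 5, 1, 3, 3]

867 = 9*88 + 75
88 = 1*75 + 13
75 = 5*13 + 10
13 = 1*10 + 3
10 = 3*3 + 1
3 = 3*1 + 0  (stop)
So 867/88 = [9; 1, 5, 1, 3, 3].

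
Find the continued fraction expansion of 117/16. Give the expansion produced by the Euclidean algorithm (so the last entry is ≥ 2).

117 = 7*16 + 5
16 = 3*5 + 1
5 = 5*1 + 0  (stop)
So 117/16 = [7; 3, 5].

[7; 3, 5]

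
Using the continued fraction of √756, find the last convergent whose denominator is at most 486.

√756 = [27; 2, 54, …] (period length 2).
Convergents:
  p_0/q_0 = 27/1
  p_1/q_1 = 55/2
  p_2/q_2 = 2997/109
  p_3/q_3 = 6049/220
  p_4/q_4 = 329643/11989
q_3 = 220 ≤ 486 < 11989 = q_4, so the answer is 6049/220.

6049/220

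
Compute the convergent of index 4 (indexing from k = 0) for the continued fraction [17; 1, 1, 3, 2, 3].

281/16

Using pₖ = aₖpₖ₋₁ + pₖ₋₂, qₖ = aₖqₖ₋₁ + qₖ₋₂ (with p₋₁=1, p₋₂=0, q₋₁=0, q₋₂=1):
  k=0: a=17, p=17, q=1
  k=1: a=1, p=18, q=1
  k=2: a=1, p=35, q=2
  k=3: a=3, p=123, q=7
  k=4: a=2, p=281, q=16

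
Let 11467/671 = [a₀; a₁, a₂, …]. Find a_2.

11467 = 17·671 + 60   →  a_0 = 17
671 = 11·60 + 11   →  a_1 = 11
60 = 5·11 + 5   →  a_2 = 5

5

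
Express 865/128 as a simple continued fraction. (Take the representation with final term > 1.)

865 = 6*128 + 97
128 = 1*97 + 31
97 = 3*31 + 4
31 = 7*4 + 3
4 = 1*3 + 1
3 = 3*1 + 0  (stop)
So 865/128 = [6; 1, 3, 7, 1, 3].

[6; 1, 3, 7, 1, 3]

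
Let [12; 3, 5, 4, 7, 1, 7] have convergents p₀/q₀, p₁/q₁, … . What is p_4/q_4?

5972/485

Using pₖ = aₖpₖ₋₁ + pₖ₋₂, qₖ = aₖqₖ₋₁ + qₖ₋₂ (with p₋₁=1, p₋₂=0, q₋₁=0, q₋₂=1):
  k=0: a=12, p=12, q=1
  k=1: a=3, p=37, q=3
  k=2: a=5, p=197, q=16
  k=3: a=4, p=825, q=67
  k=4: a=7, p=5972, q=485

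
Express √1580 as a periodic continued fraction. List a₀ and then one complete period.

a₀ = ⌊√1580⌋ = 39.
With m₀=0, d₀=1 and mₖ₊₁ = dₖaₖ − mₖ, dₖ₊₁ = (n − mₖ₊₁²)/dₖ, aₖ₊₁ = ⌊(a₀+mₖ₊₁)/dₖ₊₁⌋:
  k=1: m=39, d=59, a=1
  k=2: m=20, d=20, a=2
  k=3: m=20, d=59, a=1
  k=4: m=39, d=1, a=78
d=1 and a=2a₀=78 at k=4, so the next step gives (m, d) = (39, 59) again — its k=1 value — and the period has length 4.

[39; 1, 2, 1, 78]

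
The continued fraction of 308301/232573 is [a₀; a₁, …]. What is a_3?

308301 = 1·232573 + 75728   →  a_0 = 1
232573 = 3·75728 + 5389   →  a_1 = 3
75728 = 14·5389 + 282   →  a_2 = 14
5389 = 19·282 + 31   →  a_3 = 19

19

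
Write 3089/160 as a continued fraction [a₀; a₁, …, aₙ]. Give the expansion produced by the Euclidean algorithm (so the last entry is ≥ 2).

[19; 3, 3, 1, 3, 3]

3089 = 19·160 + 49
160 = 3·49 + 13
49 = 3·13 + 10
13 = 1·10 + 3
10 = 3·3 + 1
3 = 3·1 + 0  (stop)
So 3089/160 = [19; 3, 3, 1, 3, 3].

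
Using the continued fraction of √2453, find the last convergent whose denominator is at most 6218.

√2453 = [49; 1, 1, 8, 1, 1, 98, …] (period length 6).
Convergents:
  p_0/q_0 = 49/1
  p_1/q_1 = 50/1
  p_2/q_2 = 99/2
  p_3/q_3 = 842/17
  p_4/q_4 = 941/19
  p_5/q_5 = 1783/36
  p_6/q_6 = 175675/3547
  p_7/q_7 = 177458/3583
  p_8/q_8 = 353133/7130
q_7 = 3583 ≤ 6218 < 7130 = q_8, so the answer is 177458/3583.

177458/3583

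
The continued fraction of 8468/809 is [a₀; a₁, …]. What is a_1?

2

8468 = 10·809 + 378   →  a_0 = 10
809 = 2·378 + 53   →  a_1 = 2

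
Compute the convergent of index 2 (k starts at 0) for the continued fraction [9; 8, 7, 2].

Using pₖ = aₖpₖ₋₁ + pₖ₋₂, qₖ = aₖqₖ₋₁ + qₖ₋₂ (with p₋₁=1, p₋₂=0, q₋₁=0, q₋₂=1):
  k=0: a=9, p=9, q=1
  k=1: a=8, p=73, q=8
  k=2: a=7, p=520, q=57

520/57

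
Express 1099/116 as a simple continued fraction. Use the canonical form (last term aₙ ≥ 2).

[9; 2, 9, 6]

1099 = 9×116 + 55
116 = 2×55 + 6
55 = 9×6 + 1
6 = 6×1 + 0  (stop)
So 1099/116 = [9; 2, 9, 6].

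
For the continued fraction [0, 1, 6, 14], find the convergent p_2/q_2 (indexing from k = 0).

Using pₖ = aₖpₖ₋₁ + pₖ₋₂, qₖ = aₖqₖ₋₁ + qₖ₋₂ (with p₋₁=1, p₋₂=0, q₋₁=0, q₋₂=1):
  k=0: a=0, p=0, q=1
  k=1: a=1, p=1, q=1
  k=2: a=6, p=6, q=7

6/7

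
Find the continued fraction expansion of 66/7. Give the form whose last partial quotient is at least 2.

[9; 2, 3]

66 = 9×7 + 3
7 = 2×3 + 1
3 = 3×1 + 0  (stop)
So 66/7 = [9; 2, 3].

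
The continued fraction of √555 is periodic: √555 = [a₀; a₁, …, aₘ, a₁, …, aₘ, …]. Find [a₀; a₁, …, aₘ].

a₀ = ⌊√555⌋ = 23.
With m₀=0, d₀=1 and mₖ₊₁ = dₖaₖ − mₖ, dₖ₊₁ = (n − mₖ₊₁²)/dₖ, aₖ₊₁ = ⌊(a₀+mₖ₊₁)/dₖ₊₁⌋:
  k=1: m=23, d=26, a=1
  k=2: m=3, d=21, a=1
  k=3: m=18, d=11, a=3
  k=4: m=15, d=30, a=1
  k=5: m=15, d=11, a=3
  k=6: m=18, d=21, a=1
  k=7: m=3, d=26, a=1
  k=8: m=23, d=1, a=46
d=1 and a=2a₀=46 at k=8, so the next step gives (m, d) = (23, 26) again — its k=1 value — and the period has length 8.

[23; 1, 1, 3, 1, 3, 1, 1, 46]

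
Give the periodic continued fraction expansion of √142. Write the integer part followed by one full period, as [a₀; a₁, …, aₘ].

a₀ = ⌊√142⌋ = 11.
With m₀=0, d₀=1 and mₖ₊₁ = dₖaₖ − mₖ, dₖ₊₁ = (n − mₖ₊₁²)/dₖ, aₖ₊₁ = ⌊(a₀+mₖ₊₁)/dₖ₊₁⌋:
  k=1: m=11, d=21, a=1
  k=2: m=10, d=2, a=10
  k=3: m=10, d=21, a=1
  k=4: m=11, d=1, a=22
d=1 and a=2a₀=22 at k=4, so the next step gives (m, d) = (11, 21) again — its k=1 value — and the period has length 4.

[11; 1, 10, 1, 22]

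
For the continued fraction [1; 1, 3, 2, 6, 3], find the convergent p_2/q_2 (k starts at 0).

Using pₖ = aₖpₖ₋₁ + pₖ₋₂, qₖ = aₖqₖ₋₁ + qₖ₋₂ (with p₋₁=1, p₋₂=0, q₋₁=0, q₋₂=1):
  k=0: a=1, p=1, q=1
  k=1: a=1, p=2, q=1
  k=2: a=3, p=7, q=4

7/4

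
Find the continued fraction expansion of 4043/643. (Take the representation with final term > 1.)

[6; 3, 2, 9, 1, 3, 2]

4043 = 6·643 + 185
643 = 3·185 + 88
185 = 2·88 + 9
88 = 9·9 + 7
9 = 1·7 + 2
7 = 3·2 + 1
2 = 2·1 + 0  (stop)
So 4043/643 = [6; 3, 2, 9, 1, 3, 2].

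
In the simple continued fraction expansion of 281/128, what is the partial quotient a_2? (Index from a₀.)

8

281 = 2·128 + 25   →  a_0 = 2
128 = 5·25 + 3   →  a_1 = 5
25 = 8·3 + 1   →  a_2 = 8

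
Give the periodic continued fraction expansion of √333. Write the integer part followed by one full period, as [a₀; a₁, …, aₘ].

[18; 4, 36]

a₀ = ⌊√333⌋ = 18.
With m₀=0, d₀=1 and mₖ₊₁ = dₖaₖ − mₖ, dₖ₊₁ = (n − mₖ₊₁²)/dₖ, aₖ₊₁ = ⌊(a₀+mₖ₊₁)/dₖ₊₁⌋:
  k=1: m=18, d=9, a=4
  k=2: m=18, d=1, a=36
d=1 and a=2a₀=36 at k=2, so the next step gives (m, d) = (18, 9) again — its k=1 value — and the period has length 2.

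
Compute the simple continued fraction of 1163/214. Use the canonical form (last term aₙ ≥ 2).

1163 = 5×214 + 93
214 = 2×93 + 28
93 = 3×28 + 9
28 = 3×9 + 1
9 = 9×1 + 0  (stop)
So 1163/214 = [5; 2, 3, 3, 9].

[5; 2, 3, 3, 9]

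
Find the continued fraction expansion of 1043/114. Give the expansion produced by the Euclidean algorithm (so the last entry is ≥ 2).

[9; 6, 1, 2, 2, 2]

1043 = 9×114 + 17
114 = 6×17 + 12
17 = 1×12 + 5
12 = 2×5 + 2
5 = 2×2 + 1
2 = 2×1 + 0  (stop)
So 1043/114 = [9; 6, 1, 2, 2, 2].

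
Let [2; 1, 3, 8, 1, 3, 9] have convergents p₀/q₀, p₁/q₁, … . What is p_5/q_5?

397/144

Using pₖ = aₖpₖ₋₁ + pₖ₋₂, qₖ = aₖqₖ₋₁ + qₖ₋₂ (with p₋₁=1, p₋₂=0, q₋₁=0, q₋₂=1):
  k=0: a=2, p=2, q=1
  k=1: a=1, p=3, q=1
  k=2: a=3, p=11, q=4
  k=3: a=8, p=91, q=33
  k=4: a=1, p=102, q=37
  k=5: a=3, p=397, q=144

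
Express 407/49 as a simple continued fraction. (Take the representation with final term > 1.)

407 = 8*49 + 15
49 = 3*15 + 4
15 = 3*4 + 3
4 = 1*3 + 1
3 = 3*1 + 0  (stop)
So 407/49 = [8; 3, 3, 1, 3].

[8; 3, 3, 1, 3]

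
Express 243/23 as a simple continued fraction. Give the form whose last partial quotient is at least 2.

[10; 1, 1, 3, 3]

243 = 10*23 + 13
23 = 1*13 + 10
13 = 1*10 + 3
10 = 3*3 + 1
3 = 3*1 + 0  (stop)
So 243/23 = [10; 1, 1, 3, 3].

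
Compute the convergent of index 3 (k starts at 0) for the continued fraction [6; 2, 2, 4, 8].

141/22

Using pₖ = aₖpₖ₋₁ + pₖ₋₂, qₖ = aₖqₖ₋₁ + qₖ₋₂ (with p₋₁=1, p₋₂=0, q₋₁=0, q₋₂=1):
  k=0: a=6, p=6, q=1
  k=1: a=2, p=13, q=2
  k=2: a=2, p=32, q=5
  k=3: a=4, p=141, q=22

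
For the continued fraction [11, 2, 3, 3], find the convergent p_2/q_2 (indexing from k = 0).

Using pₖ = aₖpₖ₋₁ + pₖ₋₂, qₖ = aₖqₖ₋₁ + qₖ₋₂ (with p₋₁=1, p₋₂=0, q₋₁=0, q₋₂=1):
  k=0: a=11, p=11, q=1
  k=1: a=2, p=23, q=2
  k=2: a=3, p=80, q=7

80/7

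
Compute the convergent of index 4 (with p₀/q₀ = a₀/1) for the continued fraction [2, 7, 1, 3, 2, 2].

Using pₖ = aₖpₖ₋₁ + pₖ₋₂, qₖ = aₖqₖ₋₁ + qₖ₋₂ (with p₋₁=1, p₋₂=0, q₋₁=0, q₋₂=1):
  k=0: a=2, p=2, q=1
  k=1: a=7, p=15, q=7
  k=2: a=1, p=17, q=8
  k=3: a=3, p=66, q=31
  k=4: a=2, p=149, q=70

149/70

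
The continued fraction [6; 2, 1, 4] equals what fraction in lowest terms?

89/14

Fold from the inside: start with 4/1.
  1 + 1/4 = 5/4
  2 + 4/5 = 14/5
  6 + 5/14 = 89/14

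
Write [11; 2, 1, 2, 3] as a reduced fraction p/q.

307/27

Using pₖ = aₖpₖ₋₁ + pₖ₋₂ and qₖ = aₖqₖ₋₁ + qₖ₋₂:
  k=0: a=11, p=11, q=1
  k=1: a=2, p=23, q=2
  k=2: a=1, p=34, q=3
  k=3: a=2, p=91, q=8
  k=4: a=3, p=307, q=27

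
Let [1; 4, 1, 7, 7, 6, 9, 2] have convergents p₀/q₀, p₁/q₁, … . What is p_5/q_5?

Using pₖ = aₖpₖ₋₁ + pₖ₋₂, qₖ = aₖqₖ₋₁ + qₖ₋₂ (with p₋₁=1, p₋₂=0, q₋₁=0, q₋₂=1):
  k=0: a=1, p=1, q=1
  k=1: a=4, p=5, q=4
  k=2: a=1, p=6, q=5
  k=3: a=7, p=47, q=39
  k=4: a=7, p=335, q=278
  k=5: a=6, p=2057, q=1707

2057/1707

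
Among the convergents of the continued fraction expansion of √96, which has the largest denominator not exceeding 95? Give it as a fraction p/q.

√96 = [9; 1, 3, 1, 18, …] (period length 4).
Convergents:
  p_0/q_0 = 9/1
  p_1/q_1 = 10/1
  p_2/q_2 = 39/4
  p_3/q_3 = 49/5
  p_4/q_4 = 921/94
  p_5/q_5 = 970/99
q_4 = 94 ≤ 95 < 99 = q_5, so the answer is 921/94.

921/94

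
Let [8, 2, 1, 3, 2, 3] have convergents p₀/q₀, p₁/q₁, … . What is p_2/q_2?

25/3

Using pₖ = aₖpₖ₋₁ + pₖ₋₂, qₖ = aₖqₖ₋₁ + qₖ₋₂ (with p₋₁=1, p₋₂=0, q₋₁=0, q₋₂=1):
  k=0: a=8, p=8, q=1
  k=1: a=2, p=17, q=2
  k=2: a=1, p=25, q=3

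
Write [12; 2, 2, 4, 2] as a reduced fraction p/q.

Fold from the inside: start with 2/1.
  4 + 1/2 = 9/2
  2 + 2/9 = 20/9
  2 + 9/20 = 49/20
  12 + 20/49 = 608/49

608/49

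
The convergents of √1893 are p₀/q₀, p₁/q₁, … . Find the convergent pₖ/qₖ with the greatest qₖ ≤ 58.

2480/57

√1893 = [43; 1, 1, 28, 1, 1, 86, …] (period length 6).
Convergents:
  p_0/q_0 = 43/1
  p_1/q_1 = 44/1
  p_2/q_2 = 87/2
  p_3/q_3 = 2480/57
  p_4/q_4 = 2567/59
q_3 = 57 ≤ 58 < 59 = q_4, so the answer is 2480/57.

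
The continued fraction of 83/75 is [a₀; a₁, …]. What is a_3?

1

83 = 1·75 + 8   →  a_0 = 1
75 = 9·8 + 3   →  a_1 = 9
8 = 2·3 + 2   →  a_2 = 2
3 = 1·2 + 1   →  a_3 = 1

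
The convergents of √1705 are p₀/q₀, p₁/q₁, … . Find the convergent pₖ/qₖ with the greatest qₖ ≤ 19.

√1705 = [41; 3, 2, 3, 82, …] (period length 4).
Convergents:
  p_0/q_0 = 41/1
  p_1/q_1 = 124/3
  p_2/q_2 = 289/7
  p_3/q_3 = 991/24
q_2 = 7 ≤ 19 < 24 = q_3, so the answer is 289/7.

289/7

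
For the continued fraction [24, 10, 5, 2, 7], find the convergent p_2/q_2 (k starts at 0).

1229/51

Using pₖ = aₖpₖ₋₁ + pₖ₋₂, qₖ = aₖqₖ₋₁ + qₖ₋₂ (with p₋₁=1, p₋₂=0, q₋₁=0, q₋₂=1):
  k=0: a=24, p=24, q=1
  k=1: a=10, p=241, q=10
  k=2: a=5, p=1229, q=51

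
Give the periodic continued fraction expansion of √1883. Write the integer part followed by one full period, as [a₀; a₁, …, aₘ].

a₀ = ⌊√1883⌋ = 43.
With m₀=0, d₀=1 and mₖ₊₁ = dₖaₖ − mₖ, dₖ₊₁ = (n − mₖ₊₁²)/dₖ, aₖ₊₁ = ⌊(a₀+mₖ₊₁)/dₖ₊₁⌋:
  k=1: m=43, d=34, a=2
  k=2: m=25, d=37, a=1
  k=3: m=12, d=47, a=1
  k=4: m=35, d=14, a=5
  k=5: m=35, d=47, a=1
  k=6: m=12, d=37, a=1
  k=7: m=25, d=34, a=2
  k=8: m=43, d=1, a=86
d=1 and a=2a₀=86 at k=8, so the next step gives (m, d) = (43, 34) again — its k=1 value — and the period has length 8.

[43; 2, 1, 1, 5, 1, 1, 2, 86]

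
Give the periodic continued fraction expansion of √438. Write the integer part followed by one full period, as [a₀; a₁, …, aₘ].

a₀ = ⌊√438⌋ = 20.
With m₀=0, d₀=1 and mₖ₊₁ = dₖaₖ − mₖ, dₖ₊₁ = (n − mₖ₊₁²)/dₖ, aₖ₊₁ = ⌊(a₀+mₖ₊₁)/dₖ₊₁⌋:
  k=1: m=20, d=38, a=1
  k=2: m=18, d=3, a=12
  k=3: m=18, d=38, a=1
  k=4: m=20, d=1, a=40
d=1 and a=2a₀=40 at k=4, so the next step gives (m, d) = (20, 38) again — its k=1 value — and the period has length 4.

[20; 1, 12, 1, 40]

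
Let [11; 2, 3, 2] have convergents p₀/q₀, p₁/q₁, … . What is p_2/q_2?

80/7

Using pₖ = aₖpₖ₋₁ + pₖ₋₂, qₖ = aₖqₖ₋₁ + qₖ₋₂ (with p₋₁=1, p₋₂=0, q₋₁=0, q₋₂=1):
  k=0: a=11, p=11, q=1
  k=1: a=2, p=23, q=2
  k=2: a=3, p=80, q=7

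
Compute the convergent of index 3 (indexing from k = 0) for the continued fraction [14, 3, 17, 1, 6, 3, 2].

788/55

Using pₖ = aₖpₖ₋₁ + pₖ₋₂, qₖ = aₖqₖ₋₁ + qₖ₋₂ (with p₋₁=1, p₋₂=0, q₋₁=0, q₋₂=1):
  k=0: a=14, p=14, q=1
  k=1: a=3, p=43, q=3
  k=2: a=17, p=745, q=52
  k=3: a=1, p=788, q=55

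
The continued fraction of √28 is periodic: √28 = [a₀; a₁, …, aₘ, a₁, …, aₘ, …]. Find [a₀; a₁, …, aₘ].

[5; 3, 2, 3, 10]

a₀ = ⌊√28⌋ = 5.
With m₀=0, d₀=1 and mₖ₊₁ = dₖaₖ − mₖ, dₖ₊₁ = (n − mₖ₊₁²)/dₖ, aₖ₊₁ = ⌊(a₀+mₖ₊₁)/dₖ₊₁⌋:
  k=1: m=5, d=3, a=3
  k=2: m=4, d=4, a=2
  k=3: m=4, d=3, a=3
  k=4: m=5, d=1, a=10
d=1 and a=2a₀=10 at k=4, so the next step gives (m, d) = (5, 3) again — its k=1 value — and the period has length 4.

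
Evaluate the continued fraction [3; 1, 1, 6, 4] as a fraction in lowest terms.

191/54

Fold from the inside: start with 4/1.
  6 + 1/4 = 25/4
  1 + 4/25 = 29/25
  1 + 25/29 = 54/29
  3 + 29/54 = 191/54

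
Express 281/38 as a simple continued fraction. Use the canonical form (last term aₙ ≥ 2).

[7; 2, 1, 1, 7]

281 = 7×38 + 15
38 = 2×15 + 8
15 = 1×8 + 7
8 = 1×7 + 1
7 = 7×1 + 0  (stop)
So 281/38 = [7; 2, 1, 1, 7].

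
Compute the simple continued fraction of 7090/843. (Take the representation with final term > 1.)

[8; 2, 2, 3, 2, 3, 6]

7090 = 8·843 + 346
843 = 2·346 + 151
346 = 2·151 + 44
151 = 3·44 + 19
44 = 2·19 + 6
19 = 3·6 + 1
6 = 6·1 + 0  (stop)
So 7090/843 = [8; 2, 2, 3, 2, 3, 6].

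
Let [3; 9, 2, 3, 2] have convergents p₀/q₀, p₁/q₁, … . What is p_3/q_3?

Using pₖ = aₖpₖ₋₁ + pₖ₋₂, qₖ = aₖqₖ₋₁ + qₖ₋₂ (with p₋₁=1, p₋₂=0, q₋₁=0, q₋₂=1):
  k=0: a=3, p=3, q=1
  k=1: a=9, p=28, q=9
  k=2: a=2, p=59, q=19
  k=3: a=3, p=205, q=66

205/66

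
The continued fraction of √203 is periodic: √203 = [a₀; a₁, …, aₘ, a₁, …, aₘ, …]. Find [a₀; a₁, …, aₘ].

a₀ = ⌊√203⌋ = 14.
With m₀=0, d₀=1 and mₖ₊₁ = dₖaₖ − mₖ, dₖ₊₁ = (n − mₖ₊₁²)/dₖ, aₖ₊₁ = ⌊(a₀+mₖ₊₁)/dₖ₊₁⌋:
  k=1: m=14, d=7, a=4
  k=2: m=14, d=1, a=28
d=1 and a=2a₀=28 at k=2, so the next step gives (m, d) = (14, 7) again — its k=1 value — and the period has length 2.

[14; 4, 28]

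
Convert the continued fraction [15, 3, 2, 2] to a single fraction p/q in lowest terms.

260/17

Using pₖ = aₖpₖ₋₁ + pₖ₋₂ and qₖ = aₖqₖ₋₁ + qₖ₋₂:
  k=0: a=15, p=15, q=1
  k=1: a=3, p=46, q=3
  k=2: a=2, p=107, q=7
  k=3: a=2, p=260, q=17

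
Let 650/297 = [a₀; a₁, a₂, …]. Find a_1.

650 = 2·297 + 56   →  a_0 = 2
297 = 5·56 + 17   →  a_1 = 5

5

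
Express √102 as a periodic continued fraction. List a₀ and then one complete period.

a₀ = ⌊√102⌋ = 10.
With m₀=0, d₀=1 and mₖ₊₁ = dₖaₖ − mₖ, dₖ₊₁ = (n − mₖ₊₁²)/dₖ, aₖ₊₁ = ⌊(a₀+mₖ₊₁)/dₖ₊₁⌋:
  k=1: m=10, d=2, a=10
  k=2: m=10, d=1, a=20
d=1 and a=2a₀=20 at k=2, so the next step gives (m, d) = (10, 2) again — its k=1 value — and the period has length 2.

[10; 10, 20]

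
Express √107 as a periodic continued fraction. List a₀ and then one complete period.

[10; 2, 1, 9, 1, 2, 20]

a₀ = ⌊√107⌋ = 10.
With m₀=0, d₀=1 and mₖ₊₁ = dₖaₖ − mₖ, dₖ₊₁ = (n − mₖ₊₁²)/dₖ, aₖ₊₁ = ⌊(a₀+mₖ₊₁)/dₖ₊₁⌋:
  k=1: m=10, d=7, a=2
  k=2: m=4, d=13, a=1
  k=3: m=9, d=2, a=9
  k=4: m=9, d=13, a=1
  k=5: m=4, d=7, a=2
  k=6: m=10, d=1, a=20
d=1 and a=2a₀=20 at k=6, so the next step gives (m, d) = (10, 7) again — its k=1 value — and the period has length 6.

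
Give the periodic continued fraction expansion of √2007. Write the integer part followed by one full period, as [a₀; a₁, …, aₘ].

a₀ = ⌊√2007⌋ = 44.
With m₀=0, d₀=1 and mₖ₊₁ = dₖaₖ − mₖ, dₖ₊₁ = (n − mₖ₊₁²)/dₖ, aₖ₊₁ = ⌊(a₀+mₖ₊₁)/dₖ₊₁⌋:
  k=1: m=44, d=71, a=1
  k=2: m=27, d=18, a=3
  k=3: m=27, d=71, a=1
  k=4: m=44, d=1, a=88
d=1 and a=2a₀=88 at k=4, so the next step gives (m, d) = (44, 71) again — its k=1 value — and the period has length 4.

[44; 1, 3, 1, 88]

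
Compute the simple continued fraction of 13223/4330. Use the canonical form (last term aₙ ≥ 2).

13223 = 3·4330 + 233
4330 = 18·233 + 136
233 = 1·136 + 97
136 = 1·97 + 39
97 = 2·39 + 19
39 = 2·19 + 1
19 = 19·1 + 0  (stop)
So 13223/4330 = [3; 18, 1, 1, 2, 2, 19].

[3; 18, 1, 1, 2, 2, 19]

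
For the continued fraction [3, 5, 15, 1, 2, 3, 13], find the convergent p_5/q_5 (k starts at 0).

2542/795

Using pₖ = aₖpₖ₋₁ + pₖ₋₂, qₖ = aₖqₖ₋₁ + qₖ₋₂ (with p₋₁=1, p₋₂=0, q₋₁=0, q₋₂=1):
  k=0: a=3, p=3, q=1
  k=1: a=5, p=16, q=5
  k=2: a=15, p=243, q=76
  k=3: a=1, p=259, q=81
  k=4: a=2, p=761, q=238
  k=5: a=3, p=2542, q=795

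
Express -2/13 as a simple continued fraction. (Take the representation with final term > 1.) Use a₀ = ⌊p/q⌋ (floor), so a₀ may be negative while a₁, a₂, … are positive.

-2 = -1×13 + 11
13 = 1×11 + 2
11 = 5×2 + 1
2 = 2×1 + 0  (stop)
So -2/13 = [-1; 1, 5, 2].

[-1; 1, 5, 2]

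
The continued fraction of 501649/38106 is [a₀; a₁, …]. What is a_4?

2

501649 = 13·38106 + 6271   →  a_0 = 13
38106 = 6·6271 + 480   →  a_1 = 6
6271 = 13·480 + 31   →  a_2 = 13
480 = 15·31 + 15   →  a_3 = 15
31 = 2·15 + 1   →  a_4 = 2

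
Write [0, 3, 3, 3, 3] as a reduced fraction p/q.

Fold from the inside: start with 3/1.
  3 + 1/3 = 10/3
  3 + 3/10 = 33/10
  3 + 10/33 = 109/33
  0 + 33/109 = 33/109

33/109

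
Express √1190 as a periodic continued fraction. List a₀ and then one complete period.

[34; 2, 68]

a₀ = ⌊√1190⌋ = 34.
With m₀=0, d₀=1 and mₖ₊₁ = dₖaₖ − mₖ, dₖ₊₁ = (n − mₖ₊₁²)/dₖ, aₖ₊₁ = ⌊(a₀+mₖ₊₁)/dₖ₊₁⌋:
  k=1: m=34, d=34, a=2
  k=2: m=34, d=1, a=68
d=1 and a=2a₀=68 at k=2, so the next step gives (m, d) = (34, 34) again — its k=1 value — and the period has length 2.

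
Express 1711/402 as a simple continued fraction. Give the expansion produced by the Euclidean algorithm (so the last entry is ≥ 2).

1711 = 4×402 + 103
402 = 3×103 + 93
103 = 1×93 + 10
93 = 9×10 + 3
10 = 3×3 + 1
3 = 3×1 + 0  (stop)
So 1711/402 = [4; 3, 1, 9, 3, 3].

[4; 3, 1, 9, 3, 3]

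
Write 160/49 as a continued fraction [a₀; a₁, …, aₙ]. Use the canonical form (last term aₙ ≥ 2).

160 = 3·49 + 13
49 = 3·13 + 10
13 = 1·10 + 3
10 = 3·3 + 1
3 = 3·1 + 0  (stop)
So 160/49 = [3; 3, 1, 3, 3].

[3; 3, 1, 3, 3]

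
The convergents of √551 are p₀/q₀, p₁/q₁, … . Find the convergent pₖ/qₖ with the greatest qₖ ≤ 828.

8380/357

√551 = [23; 2, 8, 1, 8, 2, 46, …] (period length 6).
Convergents:
  p_0/q_0 = 23/1
  p_1/q_1 = 47/2
  p_2/q_2 = 399/17
  p_3/q_3 = 446/19
  p_4/q_4 = 3967/169
  p_5/q_5 = 8380/357
  p_6/q_6 = 389447/16591
q_5 = 357 ≤ 828 < 16591 = q_6, so the answer is 8380/357.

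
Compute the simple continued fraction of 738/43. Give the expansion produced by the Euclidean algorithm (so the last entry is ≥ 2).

[17; 6, 7]

738 = 17×43 + 7
43 = 6×7 + 1
7 = 7×1 + 0  (stop)
So 738/43 = [17; 6, 7].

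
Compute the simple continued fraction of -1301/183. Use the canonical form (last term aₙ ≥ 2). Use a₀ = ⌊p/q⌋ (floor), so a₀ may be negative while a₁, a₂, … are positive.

[-8; 1, 8, 6, 1, 2]

-1301 = -8*183 + 163
183 = 1*163 + 20
163 = 8*20 + 3
20 = 6*3 + 2
3 = 1*2 + 1
2 = 2*1 + 0  (stop)
So -1301/183 = [-8; 1, 8, 6, 1, 2].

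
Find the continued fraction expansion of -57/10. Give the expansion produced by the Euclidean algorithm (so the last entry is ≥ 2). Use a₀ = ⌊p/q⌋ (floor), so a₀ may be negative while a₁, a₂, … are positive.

[-6; 3, 3]

-57 = -6*10 + 3
10 = 3*3 + 1
3 = 3*1 + 0  (stop)
So -57/10 = [-6; 3, 3].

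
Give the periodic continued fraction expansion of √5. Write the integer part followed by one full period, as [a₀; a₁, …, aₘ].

[2; 4]

a₀ = ⌊√5⌋ = 2.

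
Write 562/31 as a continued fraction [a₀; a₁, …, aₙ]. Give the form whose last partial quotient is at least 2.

562 = 18×31 + 4
31 = 7×4 + 3
4 = 1×3 + 1
3 = 3×1 + 0  (stop)
So 562/31 = [18; 7, 1, 3].

[18; 7, 1, 3]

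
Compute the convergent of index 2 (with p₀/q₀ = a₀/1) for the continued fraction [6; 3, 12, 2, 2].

234/37

Using pₖ = aₖpₖ₋₁ + pₖ₋₂, qₖ = aₖqₖ₋₁ + qₖ₋₂ (with p₋₁=1, p₋₂=0, q₋₁=0, q₋₂=1):
  k=0: a=6, p=6, q=1
  k=1: a=3, p=19, q=3
  k=2: a=12, p=234, q=37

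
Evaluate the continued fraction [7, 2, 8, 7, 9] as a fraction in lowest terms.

Fold from the inside: start with 9/1.
  7 + 1/9 = 64/9
  8 + 9/64 = 521/64
  2 + 64/521 = 1106/521
  7 + 521/1106 = 8263/1106

8263/1106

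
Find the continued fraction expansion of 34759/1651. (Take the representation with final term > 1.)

34759 = 21×1651 + 88
1651 = 18×88 + 67
88 = 1×67 + 21
67 = 3×21 + 4
21 = 5×4 + 1
4 = 4×1 + 0  (stop)
So 34759/1651 = [21; 18, 1, 3, 5, 4].

[21; 18, 1, 3, 5, 4]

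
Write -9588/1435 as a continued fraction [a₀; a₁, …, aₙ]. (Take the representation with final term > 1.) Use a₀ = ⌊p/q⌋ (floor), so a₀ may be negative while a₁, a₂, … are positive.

[-7; 3, 7, 7, 9]

-9588 = -7×1435 + 457
1435 = 3×457 + 64
457 = 7×64 + 9
64 = 7×9 + 1
9 = 9×1 + 0  (stop)
So -9588/1435 = [-7; 3, 7, 7, 9].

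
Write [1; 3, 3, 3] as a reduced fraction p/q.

43/33

Using pₖ = aₖpₖ₋₁ + pₖ₋₂ and qₖ = aₖqₖ₋₁ + qₖ₋₂:
  k=0: a=1, p=1, q=1
  k=1: a=3, p=4, q=3
  k=2: a=3, p=13, q=10
  k=3: a=3, p=43, q=33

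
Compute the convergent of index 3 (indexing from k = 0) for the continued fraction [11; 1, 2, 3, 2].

Using pₖ = aₖpₖ₋₁ + pₖ₋₂, qₖ = aₖqₖ₋₁ + qₖ₋₂ (with p₋₁=1, p₋₂=0, q₋₁=0, q₋₂=1):
  k=0: a=11, p=11, q=1
  k=1: a=1, p=12, q=1
  k=2: a=2, p=35, q=3
  k=3: a=3, p=117, q=10

117/10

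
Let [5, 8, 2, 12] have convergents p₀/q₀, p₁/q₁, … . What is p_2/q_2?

87/17

Using pₖ = aₖpₖ₋₁ + pₖ₋₂, qₖ = aₖqₖ₋₁ + qₖ₋₂ (with p₋₁=1, p₋₂=0, q₋₁=0, q₋₂=1):
  k=0: a=5, p=5, q=1
  k=1: a=8, p=41, q=8
  k=2: a=2, p=87, q=17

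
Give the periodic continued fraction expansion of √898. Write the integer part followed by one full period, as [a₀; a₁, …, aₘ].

[29; 1, 28, 1, 58]

a₀ = ⌊√898⌋ = 29.
With m₀=0, d₀=1 and mₖ₊₁ = dₖaₖ − mₖ, dₖ₊₁ = (n − mₖ₊₁²)/dₖ, aₖ₊₁ = ⌊(a₀+mₖ₊₁)/dₖ₊₁⌋:
  k=1: m=29, d=57, a=1
  k=2: m=28, d=2, a=28
  k=3: m=28, d=57, a=1
  k=4: m=29, d=1, a=58
d=1 and a=2a₀=58 at k=4, so the next step gives (m, d) = (29, 57) again — its k=1 value — and the period has length 4.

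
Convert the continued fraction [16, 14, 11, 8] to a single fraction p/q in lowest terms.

20153/1254

Using pₖ = aₖpₖ₋₁ + pₖ₋₂ and qₖ = aₖqₖ₋₁ + qₖ₋₂:
  k=0: a=16, p=16, q=1
  k=1: a=14, p=225, q=14
  k=2: a=11, p=2491, q=155
  k=3: a=8, p=20153, q=1254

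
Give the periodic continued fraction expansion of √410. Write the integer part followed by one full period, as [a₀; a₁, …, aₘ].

[20; 4, 40]

a₀ = ⌊√410⌋ = 20.
With m₀=0, d₀=1 and mₖ₊₁ = dₖaₖ − mₖ, dₖ₊₁ = (n − mₖ₊₁²)/dₖ, aₖ₊₁ = ⌊(a₀+mₖ₊₁)/dₖ₊₁⌋:
  k=1: m=20, d=10, a=4
  k=2: m=20, d=1, a=40
d=1 and a=2a₀=40 at k=2, so the next step gives (m, d) = (20, 10) again — its k=1 value — and the period has length 2.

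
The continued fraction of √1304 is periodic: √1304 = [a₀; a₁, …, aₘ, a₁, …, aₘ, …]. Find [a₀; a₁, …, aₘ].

[36; 9, 72]

a₀ = ⌊√1304⌋ = 36.
With m₀=0, d₀=1 and mₖ₊₁ = dₖaₖ − mₖ, dₖ₊₁ = (n − mₖ₊₁²)/dₖ, aₖ₊₁ = ⌊(a₀+mₖ₊₁)/dₖ₊₁⌋:
  k=1: m=36, d=8, a=9
  k=2: m=36, d=1, a=72
d=1 and a=2a₀=72 at k=2, so the next step gives (m, d) = (36, 8) again — its k=1 value — and the period has length 2.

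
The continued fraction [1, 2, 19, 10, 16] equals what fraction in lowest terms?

Using pₖ = aₖpₖ₋₁ + pₖ₋₂ and qₖ = aₖqₖ₋₁ + qₖ₋₂:
  k=0: a=1, p=1, q=1
  k=1: a=2, p=3, q=2
  k=2: a=19, p=58, q=39
  k=3: a=10, p=583, q=392
  k=4: a=16, p=9386, q=6311

9386/6311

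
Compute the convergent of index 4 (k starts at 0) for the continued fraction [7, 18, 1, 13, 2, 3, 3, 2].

3872/549

Using pₖ = aₖpₖ₋₁ + pₖ₋₂, qₖ = aₖqₖ₋₁ + qₖ₋₂ (with p₋₁=1, p₋₂=0, q₋₁=0, q₋₂=1):
  k=0: a=7, p=7, q=1
  k=1: a=18, p=127, q=18
  k=2: a=1, p=134, q=19
  k=3: a=13, p=1869, q=265
  k=4: a=2, p=3872, q=549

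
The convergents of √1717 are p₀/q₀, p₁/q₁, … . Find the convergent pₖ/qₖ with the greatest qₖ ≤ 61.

√1717 = [41; 2, 3, 2, 4, 2, 3, 2, 82, …] (period length 8).
Convergents:
  p_0/q_0 = 41/1
  p_1/q_1 = 83/2
  p_2/q_2 = 290/7
  p_3/q_3 = 663/16
  p_4/q_4 = 2942/71
q_3 = 16 ≤ 61 < 71 = q_4, so the answer is 663/16.

663/16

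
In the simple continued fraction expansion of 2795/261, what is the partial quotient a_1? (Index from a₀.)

1

2795 = 10·261 + 185   →  a_0 = 10
261 = 1·185 + 76   →  a_1 = 1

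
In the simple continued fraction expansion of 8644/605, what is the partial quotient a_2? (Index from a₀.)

2

8644 = 14·605 + 174   →  a_0 = 14
605 = 3·174 + 83   →  a_1 = 3
174 = 2·83 + 8   →  a_2 = 2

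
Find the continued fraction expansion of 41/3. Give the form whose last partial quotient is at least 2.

41 = 13*3 + 2
3 = 1*2 + 1
2 = 2*1 + 0  (stop)
So 41/3 = [13; 1, 2].

[13; 1, 2]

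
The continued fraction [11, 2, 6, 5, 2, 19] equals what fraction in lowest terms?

Using pₖ = aₖpₖ₋₁ + pₖ₋₂ and qₖ = aₖqₖ₋₁ + qₖ₋₂:
  k=0: a=11, p=11, q=1
  k=1: a=2, p=23, q=2
  k=2: a=6, p=149, q=13
  k=3: a=5, p=768, q=67
  k=4: a=2, p=1685, q=147
  k=5: a=19, p=32783, q=2860

32783/2860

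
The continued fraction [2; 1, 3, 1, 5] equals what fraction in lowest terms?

Using pₖ = aₖpₖ₋₁ + pₖ₋₂ and qₖ = aₖqₖ₋₁ + qₖ₋₂:
  k=0: a=2, p=2, q=1
  k=1: a=1, p=3, q=1
  k=2: a=3, p=11, q=4
  k=3: a=1, p=14, q=5
  k=4: a=5, p=81, q=29

81/29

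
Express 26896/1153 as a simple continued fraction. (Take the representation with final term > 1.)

[23; 3, 17, 7, 3]

26896 = 23·1153 + 377
1153 = 3·377 + 22
377 = 17·22 + 3
22 = 7·3 + 1
3 = 3·1 + 0  (stop)
So 26896/1153 = [23; 3, 17, 7, 3].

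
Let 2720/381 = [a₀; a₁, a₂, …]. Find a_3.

2720 = 7·381 + 53   →  a_0 = 7
381 = 7·53 + 10   →  a_1 = 7
53 = 5·10 + 3   →  a_2 = 5
10 = 3·3 + 1   →  a_3 = 3

3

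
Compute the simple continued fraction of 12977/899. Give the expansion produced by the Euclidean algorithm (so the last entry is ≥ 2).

12977 = 14*899 + 391
899 = 2*391 + 117
391 = 3*117 + 40
117 = 2*40 + 37
40 = 1*37 + 3
37 = 12*3 + 1
3 = 3*1 + 0  (stop)
So 12977/899 = [14; 2, 3, 2, 1, 12, 3].

[14; 2, 3, 2, 1, 12, 3]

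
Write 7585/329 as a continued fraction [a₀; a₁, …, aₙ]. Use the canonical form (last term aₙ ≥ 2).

7585 = 23*329 + 18
329 = 18*18 + 5
18 = 3*5 + 3
5 = 1*3 + 2
3 = 1*2 + 1
2 = 2*1 + 0  (stop)
So 7585/329 = [23; 18, 3, 1, 1, 2].

[23; 18, 3, 1, 1, 2]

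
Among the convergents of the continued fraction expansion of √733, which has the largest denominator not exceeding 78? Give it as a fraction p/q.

√733 = [27; 13, 1, 1, 13, 54, …] (period length 5).
Convergents:
  p_0/q_0 = 27/1
  p_1/q_1 = 352/13
  p_2/q_2 = 379/14
  p_3/q_3 = 731/27
  p_4/q_4 = 9882/365
q_3 = 27 ≤ 78 < 365 = q_4, so the answer is 731/27.

731/27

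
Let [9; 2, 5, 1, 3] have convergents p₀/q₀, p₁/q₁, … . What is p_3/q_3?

123/13

Using pₖ = aₖpₖ₋₁ + pₖ₋₂, qₖ = aₖqₖ₋₁ + qₖ₋₂ (with p₋₁=1, p₋₂=0, q₋₁=0, q₋₂=1):
  k=0: a=9, p=9, q=1
  k=1: a=2, p=19, q=2
  k=2: a=5, p=104, q=11
  k=3: a=1, p=123, q=13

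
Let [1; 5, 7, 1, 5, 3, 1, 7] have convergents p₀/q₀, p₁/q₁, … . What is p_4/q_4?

Using pₖ = aₖpₖ₋₁ + pₖ₋₂, qₖ = aₖqₖ₋₁ + qₖ₋₂ (with p₋₁=1, p₋₂=0, q₋₁=0, q₋₂=1):
  k=0: a=1, p=1, q=1
  k=1: a=5, p=6, q=5
  k=2: a=7, p=43, q=36
  k=3: a=1, p=49, q=41
  k=4: a=5, p=288, q=241

288/241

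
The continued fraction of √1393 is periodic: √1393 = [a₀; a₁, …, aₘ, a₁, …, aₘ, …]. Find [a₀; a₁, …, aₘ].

[37; 3, 10, 3, 74]

a₀ = ⌊√1393⌋ = 37.
With m₀=0, d₀=1 and mₖ₊₁ = dₖaₖ − mₖ, dₖ₊₁ = (n − mₖ₊₁²)/dₖ, aₖ₊₁ = ⌊(a₀+mₖ₊₁)/dₖ₊₁⌋:
  k=1: m=37, d=24, a=3
  k=2: m=35, d=7, a=10
  k=3: m=35, d=24, a=3
  k=4: m=37, d=1, a=74
d=1 and a=2a₀=74 at k=4, so the next step gives (m, d) = (37, 24) again — its k=1 value — and the period has length 4.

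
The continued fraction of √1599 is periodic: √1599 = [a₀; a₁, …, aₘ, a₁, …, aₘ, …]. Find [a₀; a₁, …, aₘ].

a₀ = ⌊√1599⌋ = 39.
With m₀=0, d₀=1 and mₖ₊₁ = dₖaₖ − mₖ, dₖ₊₁ = (n − mₖ₊₁²)/dₖ, aₖ₊₁ = ⌊(a₀+mₖ₊₁)/dₖ₊₁⌋:
  k=1: m=39, d=78, a=1
  k=2: m=39, d=1, a=78
d=1 and a=2a₀=78 at k=2, so the next step gives (m, d) = (39, 78) again — its k=1 value — and the period has length 2.

[39; 1, 78]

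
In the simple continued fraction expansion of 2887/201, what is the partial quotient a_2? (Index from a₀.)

2887 = 14·201 + 73   →  a_0 = 14
201 = 2·73 + 55   →  a_1 = 2
73 = 1·55 + 18   →  a_2 = 1

1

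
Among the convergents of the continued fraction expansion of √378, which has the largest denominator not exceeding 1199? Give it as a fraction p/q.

√378 = [19; 2, 3, 1, 4, 1, 3, 2, 38, …] (period length 8).
Convergents:
  p_0/q_0 = 19/1
  p_1/q_1 = 39/2
  p_2/q_2 = 136/7
  p_3/q_3 = 175/9
  p_4/q_4 = 836/43
  p_5/q_5 = 1011/52
  p_6/q_6 = 3869/199
  p_7/q_7 = 8749/450
  p_8/q_8 = 336331/17299
q_7 = 450 ≤ 1199 < 17299 = q_8, so the answer is 8749/450.

8749/450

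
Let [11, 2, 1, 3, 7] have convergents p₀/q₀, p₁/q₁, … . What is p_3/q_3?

125/11

Using pₖ = aₖpₖ₋₁ + pₖ₋₂, qₖ = aₖqₖ₋₁ + qₖ₋₂ (with p₋₁=1, p₋₂=0, q₋₁=0, q₋₂=1):
  k=0: a=11, p=11, q=1
  k=1: a=2, p=23, q=2
  k=2: a=1, p=34, q=3
  k=3: a=3, p=125, q=11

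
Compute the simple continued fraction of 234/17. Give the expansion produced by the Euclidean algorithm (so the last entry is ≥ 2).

[13; 1, 3, 4]

234 = 13×17 + 13
17 = 1×13 + 4
13 = 3×4 + 1
4 = 4×1 + 0  (stop)
So 234/17 = [13; 1, 3, 4].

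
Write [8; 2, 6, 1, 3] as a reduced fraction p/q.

491/58

Fold from the inside: start with 3/1.
  1 + 1/3 = 4/3
  6 + 3/4 = 27/4
  2 + 4/27 = 58/27
  8 + 27/58 = 491/58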